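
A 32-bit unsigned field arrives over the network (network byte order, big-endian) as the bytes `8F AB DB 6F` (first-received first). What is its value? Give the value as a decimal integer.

Big-endian stores the most-significant byte at the lowest address.
The bytes are already most-significant first: 0x8FABDB6F.
0x8FABDB6F = 2410404719.

2410404719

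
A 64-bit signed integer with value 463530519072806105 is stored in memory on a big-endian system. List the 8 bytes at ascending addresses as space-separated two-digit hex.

463530519072806105 in hexadecimal, padded to 64 bits, is 0x066ECA8D1BE314D9.
Split into bytes (most-significant first): 06 6E CA 8D 1B E3 14 D9.
Big-endian: lowest address holds the most-significant byte.
So the memory order matches the most-significant-first order: 06 6E CA 8D 1B E3 14 D9.

06 6E CA 8D 1B E3 14 D9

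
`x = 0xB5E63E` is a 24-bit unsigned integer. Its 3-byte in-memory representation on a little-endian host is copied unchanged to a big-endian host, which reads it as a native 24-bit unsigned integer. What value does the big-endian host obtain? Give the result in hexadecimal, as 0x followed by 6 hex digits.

0x3EE6B5

Stored little-endian, the bytes at ascending addresses are 3E E6 B5.
Read back as big-endian, the last byte is least significant, giving 0x3EE6B5.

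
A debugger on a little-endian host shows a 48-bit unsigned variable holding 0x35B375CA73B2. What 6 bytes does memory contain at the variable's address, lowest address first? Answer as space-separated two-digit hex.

Split into bytes (most-significant first): 35 B3 75 CA 73 B2.
In little-endian order the low byte comes first in memory.
So at ascending addresses the bytes are B2 73 CA 75 B3 35.

B2 73 CA 75 B3 35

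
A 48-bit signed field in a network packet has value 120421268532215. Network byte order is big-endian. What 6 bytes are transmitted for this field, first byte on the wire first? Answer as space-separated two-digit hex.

6D 85 C2 EF 2B F7

120421268532215 in hexadecimal, padded to 48 bits, is 0x6D85C2EF2BF7.
Split into bytes (most-significant first): 6D 85 C2 EF 2B F7.
Big-endian: lowest address holds the most-significant byte.
So the memory order matches the most-significant-first order: 6D 85 C2 EF 2B F7.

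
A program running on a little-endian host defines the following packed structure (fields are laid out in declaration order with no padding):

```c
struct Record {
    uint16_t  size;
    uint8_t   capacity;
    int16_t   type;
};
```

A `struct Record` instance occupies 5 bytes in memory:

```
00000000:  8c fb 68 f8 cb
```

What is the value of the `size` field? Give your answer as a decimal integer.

`size` is the first field, at byte offset 0, occupying 2 bytes.
Bytes at offsets 0..1: 8C FB.
Little-endian stores the least-significant byte at the lowest address.
Reassemble most-significant byte first: FB 8C → 0xFB8C.
0xFB8C = 64396.

64396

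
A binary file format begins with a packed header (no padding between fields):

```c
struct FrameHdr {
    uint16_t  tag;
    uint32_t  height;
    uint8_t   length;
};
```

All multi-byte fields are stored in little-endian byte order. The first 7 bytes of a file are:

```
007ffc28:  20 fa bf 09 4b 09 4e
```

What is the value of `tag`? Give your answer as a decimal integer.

`tag` is the first field, at byte offset 0, occupying 2 bytes.
Bytes at offsets 0..1: 20 FA.
Little-endian stores the least-significant byte at the lowest address.
Reassemble most-significant byte first: FA 20 → 0xFA20.
0xFA20 = 64032.

64032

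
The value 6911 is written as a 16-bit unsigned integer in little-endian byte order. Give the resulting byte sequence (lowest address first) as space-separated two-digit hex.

6911 in hexadecimal, padded to 16 bits, is 0x1AFF.
Split into bytes (most-significant first): 1A FF.
Little-endian: lowest address holds the least-significant byte.
So at ascending addresses the bytes are FF 1A.

FF 1A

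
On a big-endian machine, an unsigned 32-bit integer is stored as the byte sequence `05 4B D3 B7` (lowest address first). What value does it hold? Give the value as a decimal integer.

Big-endian: lowest address holds the most-significant byte.
The bytes are already most-significant first: 0x054BD3B7.
0x054BD3B7 = 88855479.

88855479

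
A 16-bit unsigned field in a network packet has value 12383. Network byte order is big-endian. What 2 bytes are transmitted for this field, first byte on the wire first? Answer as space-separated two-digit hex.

30 5F

12383 in hexadecimal, padded to 16 bits, is 0x305F.
Split into bytes (most-significant first): 30 5F.
In big-endian order the high byte comes first in memory.
So the memory order matches the most-significant-first order: 30 5F.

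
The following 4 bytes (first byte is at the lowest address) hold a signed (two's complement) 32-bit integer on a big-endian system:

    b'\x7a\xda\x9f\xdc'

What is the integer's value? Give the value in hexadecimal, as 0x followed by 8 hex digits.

Big-endian stores the most-significant byte at the lowest address.
The bytes are already most-significant first: 0x7ADA9FDC.

0x7ADA9FDC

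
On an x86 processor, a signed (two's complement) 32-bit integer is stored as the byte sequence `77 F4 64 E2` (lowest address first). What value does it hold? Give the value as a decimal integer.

In little-endian order the low byte comes first in memory.
Reassemble most-significant byte first: E2 64 F4 77 → 0xE264F477.
Top bit is set, so as a signed 32-bit value this is 0xE264F477 − 2^32 = -496700297.

-496700297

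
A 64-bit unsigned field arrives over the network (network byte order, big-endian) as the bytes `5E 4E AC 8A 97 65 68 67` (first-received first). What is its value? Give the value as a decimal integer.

In big-endian order the high byte comes first in memory.
The bytes are already most-significant first: 0x5E4EAC8A97656867.
0x5E4EAC8A97656867 = 6795558598994126951.

6795558598994126951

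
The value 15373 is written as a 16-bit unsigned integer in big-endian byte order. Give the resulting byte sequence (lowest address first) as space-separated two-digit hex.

15373 in hexadecimal, padded to 16 bits, is 0x3C0D.
Split into bytes (most-significant first): 3C 0D.
Big-endian: lowest address holds the most-significant byte.
So the memory order matches the most-significant-first order: 3C 0D.

3C 0D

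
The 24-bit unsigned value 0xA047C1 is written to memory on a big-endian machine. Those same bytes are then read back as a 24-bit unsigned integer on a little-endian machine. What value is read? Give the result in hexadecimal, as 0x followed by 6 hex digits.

Stored big-endian, the bytes at ascending addresses are A0 47 C1.
Read back as little-endian, the first byte is least significant, giving 0xC147A0.

0xC147A0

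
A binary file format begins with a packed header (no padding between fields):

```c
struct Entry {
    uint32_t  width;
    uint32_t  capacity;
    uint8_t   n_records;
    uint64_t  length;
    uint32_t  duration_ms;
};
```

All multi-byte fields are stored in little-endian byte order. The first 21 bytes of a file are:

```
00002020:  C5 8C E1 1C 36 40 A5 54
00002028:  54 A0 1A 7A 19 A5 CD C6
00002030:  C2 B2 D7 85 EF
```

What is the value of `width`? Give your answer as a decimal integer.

484543685

`width` is the first field, at byte offset 0, occupying 4 bytes.
Bytes at offsets 0..3: C5 8C E1 1C.
Little-endian stores the least-significant byte at the lowest address.
Reassemble most-significant byte first: 1C E1 8C C5 → 0x1CE18CC5.
0x1CE18CC5 = 484543685.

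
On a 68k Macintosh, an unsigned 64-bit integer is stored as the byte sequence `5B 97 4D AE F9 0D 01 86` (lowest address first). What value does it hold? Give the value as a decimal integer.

Big-endian stores the most-significant byte at the lowest address.
The bytes are already most-significant first: 0x5B974DAEF90D0186.
0x5B974DAEF90D0186 = 6599829192832778630.

6599829192832778630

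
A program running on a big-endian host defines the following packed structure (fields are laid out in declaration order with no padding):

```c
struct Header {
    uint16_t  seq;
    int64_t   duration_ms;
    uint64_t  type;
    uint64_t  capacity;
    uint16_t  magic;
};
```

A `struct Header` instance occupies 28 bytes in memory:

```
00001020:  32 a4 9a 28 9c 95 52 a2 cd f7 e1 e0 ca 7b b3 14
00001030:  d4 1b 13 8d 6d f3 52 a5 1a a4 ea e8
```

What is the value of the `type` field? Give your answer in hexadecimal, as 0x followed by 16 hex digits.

`type` follows `seq` (2 B), `duration_ms` (8 B), so it starts at offset 2 + 8 = 10 and occupies 8 bytes.
Bytes at offsets 10..17: E1 E0 CA 7B B3 14 D4 1B.
In big-endian order the high byte comes first in memory.
The bytes are already most-significant first: 0xE1E0CA7BB314D41B.

0xE1E0CA7BB314D41B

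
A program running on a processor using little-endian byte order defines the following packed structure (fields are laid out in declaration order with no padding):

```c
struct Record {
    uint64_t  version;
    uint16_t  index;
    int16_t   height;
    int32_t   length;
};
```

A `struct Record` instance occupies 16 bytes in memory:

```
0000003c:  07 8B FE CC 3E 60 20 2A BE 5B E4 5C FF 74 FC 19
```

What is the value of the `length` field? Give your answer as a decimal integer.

435975423

`length` follows `version` (8 B), `index` (2 B), `height` (2 B), so it starts at offset 8 + 2 + 2 = 12 and occupies 4 bytes.
Bytes at offsets 12..15: FF 74 FC 19.
Little-endian stores the least-significant byte at the lowest address.
Reassemble most-significant byte first: 19 FC 74 FF → 0x19FC74FF.
0x19FC74FF = 435975423.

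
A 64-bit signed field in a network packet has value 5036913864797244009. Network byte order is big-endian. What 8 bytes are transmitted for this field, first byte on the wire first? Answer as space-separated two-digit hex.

5036913864797244009 in hexadecimal, padded to 64 bits, is 0x45E6B6792B7ACA69.
Split into bytes (most-significant first): 45 E6 B6 79 2B 7A CA 69.
Big-endian stores the most-significant byte at the lowest address.
So the memory order matches the most-significant-first order: 45 E6 B6 79 2B 7A CA 69.

45 E6 B6 79 2B 7A CA 69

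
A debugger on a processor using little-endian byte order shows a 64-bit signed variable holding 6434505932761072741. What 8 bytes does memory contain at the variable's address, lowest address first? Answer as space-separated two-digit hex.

65 04 5E EB 0D F5 4B 59

6434505932761072741 in hexadecimal, padded to 64 bits, is 0x594BF50DEB5E0465.
Split into bytes (most-significant first): 59 4B F5 0D EB 5E 04 65.
Little-endian stores the least-significant byte at the lowest address.
So at ascending addresses the bytes are 65 04 5E EB 0D F5 4B 59.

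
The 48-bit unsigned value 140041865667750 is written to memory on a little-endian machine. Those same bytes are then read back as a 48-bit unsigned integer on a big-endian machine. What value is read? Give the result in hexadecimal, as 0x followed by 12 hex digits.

140041865667750 in 48-bit hexadecimal is 0x7F5E09A824A6.
Stored little-endian, the bytes at ascending addresses are A6 24 A8 09 5E 7F.
Read back as big-endian, the last byte is least significant, giving 0xA624A8095E7F.

0xA624A8095E7F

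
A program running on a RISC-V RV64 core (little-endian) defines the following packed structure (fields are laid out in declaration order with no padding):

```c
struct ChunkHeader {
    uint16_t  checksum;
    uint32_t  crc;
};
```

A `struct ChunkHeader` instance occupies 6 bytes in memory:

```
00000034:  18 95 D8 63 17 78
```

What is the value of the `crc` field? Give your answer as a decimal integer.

2014798808

`crc` follows `checksum` (2 bytes), so it starts at byte offset 2 and occupies 4 bytes.
Bytes at offsets 2..5: D8 63 17 78.
Little-endian: lowest address holds the least-significant byte.
Reassemble most-significant byte first: 78 17 63 D8 → 0x781763D8.
0x781763D8 = 2014798808.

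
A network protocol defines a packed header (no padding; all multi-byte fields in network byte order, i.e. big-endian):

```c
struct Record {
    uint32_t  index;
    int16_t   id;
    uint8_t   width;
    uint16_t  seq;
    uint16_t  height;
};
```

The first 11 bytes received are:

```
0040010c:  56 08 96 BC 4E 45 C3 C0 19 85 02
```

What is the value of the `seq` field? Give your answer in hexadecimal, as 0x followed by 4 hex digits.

`seq` follows `index` (4 B), `id` (2 B), `width` (1 B), so it starts at offset 4 + 2 + 1 = 7 and occupies 2 bytes.
Bytes at offsets 7..8: C0 19.
In big-endian order the high byte comes first in memory.
The bytes are already most-significant first: 0xC019.

0xC019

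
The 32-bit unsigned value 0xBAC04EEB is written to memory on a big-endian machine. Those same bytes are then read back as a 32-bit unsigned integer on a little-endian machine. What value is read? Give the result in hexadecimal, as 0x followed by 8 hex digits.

0xEB4EC0BA

Stored big-endian, the bytes at ascending addresses are BA C0 4E EB.
Read back as little-endian, the first byte is least significant, giving 0xEB4EC0BA.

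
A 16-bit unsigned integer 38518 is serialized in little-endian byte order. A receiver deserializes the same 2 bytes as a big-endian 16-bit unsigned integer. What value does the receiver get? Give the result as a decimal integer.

38518 in 16-bit hexadecimal is 0x9676.
Stored little-endian, the bytes at ascending addresses are 76 96.
Read back as big-endian, the last byte is least significant, giving 0x7696.
0x7696 = 30358.

30358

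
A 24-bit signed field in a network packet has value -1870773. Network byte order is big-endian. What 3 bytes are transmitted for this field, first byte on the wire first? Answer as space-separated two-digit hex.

Two's complement of -1870773 in 24 bits: 1870773 = 0x1C8BB5; invert → 0xE3744A; add 1 → 0xE3744B.
Split into bytes (most-significant first): E3 74 4B.
In big-endian order the high byte comes first in memory.
So the memory order matches the most-significant-first order: E3 74 4B.

E3 74 4B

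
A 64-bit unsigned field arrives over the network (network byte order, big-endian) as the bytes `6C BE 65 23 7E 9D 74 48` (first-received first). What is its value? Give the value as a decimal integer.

Big-endian: lowest address holds the most-significant byte.
The bytes are already most-significant first: 0x6CBE65237E9D7448.
0x6CBE65237E9D7448 = 7835811604793750600.

7835811604793750600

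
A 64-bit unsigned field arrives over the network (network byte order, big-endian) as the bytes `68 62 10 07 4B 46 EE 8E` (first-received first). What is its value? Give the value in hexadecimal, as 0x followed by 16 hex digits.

Big-endian stores the most-significant byte at the lowest address.
The bytes are already most-significant first: 0x686210074B46EE8E.

0x686210074B46EE8E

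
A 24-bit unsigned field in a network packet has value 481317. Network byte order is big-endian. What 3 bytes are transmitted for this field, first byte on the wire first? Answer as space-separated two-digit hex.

07 58 25

481317 in hexadecimal, padded to 24 bits, is 0x075825.
Split into bytes (most-significant first): 07 58 25.
Big-endian: lowest address holds the most-significant byte.
So the memory order matches the most-significant-first order: 07 58 25.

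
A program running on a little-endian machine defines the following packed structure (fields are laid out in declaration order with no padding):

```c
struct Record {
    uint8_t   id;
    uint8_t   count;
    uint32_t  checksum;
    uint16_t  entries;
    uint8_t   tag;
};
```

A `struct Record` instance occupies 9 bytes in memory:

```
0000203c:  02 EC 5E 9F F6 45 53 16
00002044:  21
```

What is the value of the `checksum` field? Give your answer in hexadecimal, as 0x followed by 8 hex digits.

0x45F69F5E

`checksum` follows `id` (1 B), `count` (1 B), so it starts at offset 1 + 1 = 2 and occupies 4 bytes.
Bytes at offsets 2..5: 5E 9F F6 45.
Little-endian: lowest address holds the least-significant byte.
Reassemble most-significant byte first: 45 F6 9F 5E → 0x45F69F5E.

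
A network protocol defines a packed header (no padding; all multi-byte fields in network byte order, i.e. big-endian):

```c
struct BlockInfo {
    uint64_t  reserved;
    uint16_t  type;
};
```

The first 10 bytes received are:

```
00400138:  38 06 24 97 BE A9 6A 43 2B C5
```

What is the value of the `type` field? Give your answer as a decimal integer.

11205

`type` follows `reserved` (8 bytes), so it starts at byte offset 8 and occupies 2 bytes.
Bytes at offsets 8..9: 2B C5.
In big-endian order the high byte comes first in memory.
The bytes are already most-significant first: 0x2BC5.
0x2BC5 = 11205.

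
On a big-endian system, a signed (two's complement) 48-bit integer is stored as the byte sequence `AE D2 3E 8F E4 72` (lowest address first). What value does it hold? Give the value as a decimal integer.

Big-endian: lowest address holds the most-significant byte.
The bytes are already most-significant first: 0xAED23E8FE472.
Top bit is set, so as a signed 48-bit value this is 0xAED23E8FE472 − 2^48 = -89256960727950.

-89256960727950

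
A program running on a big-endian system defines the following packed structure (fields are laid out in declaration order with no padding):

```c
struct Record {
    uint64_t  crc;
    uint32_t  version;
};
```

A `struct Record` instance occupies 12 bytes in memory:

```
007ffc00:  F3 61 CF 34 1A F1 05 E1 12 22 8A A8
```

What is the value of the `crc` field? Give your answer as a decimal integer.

`crc` is the first field, at byte offset 0, occupying 8 bytes.
Bytes at offsets 0..7: F3 61 CF 34 1A F1 05 E1.
Big-endian: lowest address holds the most-significant byte.
The bytes are already most-significant first: 0xF361CF341AF105E1.
0xF361CF341AF105E1 = 17537526246654674401.

17537526246654674401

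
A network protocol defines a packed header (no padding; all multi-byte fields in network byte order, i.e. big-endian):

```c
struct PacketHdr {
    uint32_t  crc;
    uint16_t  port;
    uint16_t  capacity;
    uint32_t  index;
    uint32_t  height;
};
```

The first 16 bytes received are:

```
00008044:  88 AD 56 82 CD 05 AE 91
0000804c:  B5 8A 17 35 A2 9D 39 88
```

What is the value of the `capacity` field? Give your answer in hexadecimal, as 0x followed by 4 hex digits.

0xAE91

`capacity` follows `crc` (4 B), `port` (2 B), so it starts at offset 4 + 2 = 6 and occupies 2 bytes.
Bytes at offsets 6..7: AE 91.
Big-endian stores the most-significant byte at the lowest address.
The bytes are already most-significant first: 0xAE91.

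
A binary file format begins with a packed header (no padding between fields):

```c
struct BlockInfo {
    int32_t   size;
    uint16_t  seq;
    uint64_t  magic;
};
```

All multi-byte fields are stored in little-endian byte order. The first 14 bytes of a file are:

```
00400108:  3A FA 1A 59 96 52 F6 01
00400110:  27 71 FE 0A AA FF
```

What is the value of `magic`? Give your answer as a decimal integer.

`magic` follows `size` (4 B), `seq` (2 B), so it starts at offset 4 + 2 = 6 and occupies 8 bytes.
Bytes at offsets 6..13: F6 01 27 71 FE 0A AA FF.
In little-endian order the low byte comes first in memory.
Reassemble most-significant byte first: FF AA 0A FE 71 27 01 F6 → 0xFFAA0AFE712701F6.
0xFFAA0AFE712701F6 = 18422549313648787958.

18422549313648787958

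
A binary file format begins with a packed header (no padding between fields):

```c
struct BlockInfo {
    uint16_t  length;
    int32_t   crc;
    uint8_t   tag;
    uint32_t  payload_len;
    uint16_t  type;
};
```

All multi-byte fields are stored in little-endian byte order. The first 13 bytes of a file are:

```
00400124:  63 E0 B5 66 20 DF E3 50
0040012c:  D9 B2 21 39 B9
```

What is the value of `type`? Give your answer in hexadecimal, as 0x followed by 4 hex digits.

`type` follows `length` (2 B), `crc` (4 B), `tag` (1 B), `payload_len` (4 B), so it starts at offset 2 + 4 + 1 + 4 = 11 and occupies 2 bytes.
Bytes at offsets 11..12: 39 B9.
In little-endian order the low byte comes first in memory.
Reassemble most-significant byte first: B9 39 → 0xB939.

0xB939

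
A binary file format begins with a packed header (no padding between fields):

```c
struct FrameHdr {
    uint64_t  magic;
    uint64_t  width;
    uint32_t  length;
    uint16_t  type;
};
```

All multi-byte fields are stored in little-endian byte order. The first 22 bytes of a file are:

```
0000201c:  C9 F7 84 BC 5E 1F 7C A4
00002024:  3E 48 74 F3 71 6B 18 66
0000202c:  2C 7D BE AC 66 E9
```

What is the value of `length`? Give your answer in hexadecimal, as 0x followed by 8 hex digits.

0xACBE7D2C

`length` follows `magic` (8 B), `width` (8 B), so it starts at offset 8 + 8 = 16 and occupies 4 bytes.
Bytes at offsets 16..19: 2C 7D BE AC.
Little-endian stores the least-significant byte at the lowest address.
Reassemble most-significant byte first: AC BE 7D 2C → 0xACBE7D2C.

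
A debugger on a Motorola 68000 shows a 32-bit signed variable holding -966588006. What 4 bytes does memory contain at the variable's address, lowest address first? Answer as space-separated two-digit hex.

C6 63 09 9A

Two's complement of -966588006 in 32 bits: 966588006 = 0x399CF666; invert → 0xC6630999; add 1 → 0xC663099A.
Split into bytes (most-significant first): C6 63 09 9A.
Big-endian: lowest address holds the most-significant byte.
So the memory order matches the most-significant-first order: C6 63 09 9A.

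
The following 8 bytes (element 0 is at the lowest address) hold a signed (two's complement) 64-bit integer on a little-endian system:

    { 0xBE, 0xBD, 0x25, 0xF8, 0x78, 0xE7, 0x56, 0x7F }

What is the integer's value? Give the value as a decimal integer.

In little-endian order the low byte comes first in memory.
Reassemble most-significant byte first: 7F 56 E7 78 F8 25 BD BE → 0x7F56E778F825BDBE.
0x7F56E778F825BDBE = 9175775797559279038.

9175775797559279038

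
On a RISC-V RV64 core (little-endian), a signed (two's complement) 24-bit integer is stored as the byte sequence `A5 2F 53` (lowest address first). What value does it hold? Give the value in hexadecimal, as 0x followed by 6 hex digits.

0x532FA5

In little-endian order the low byte comes first in memory.
Reassemble most-significant byte first: 53 2F A5 → 0x532FA5.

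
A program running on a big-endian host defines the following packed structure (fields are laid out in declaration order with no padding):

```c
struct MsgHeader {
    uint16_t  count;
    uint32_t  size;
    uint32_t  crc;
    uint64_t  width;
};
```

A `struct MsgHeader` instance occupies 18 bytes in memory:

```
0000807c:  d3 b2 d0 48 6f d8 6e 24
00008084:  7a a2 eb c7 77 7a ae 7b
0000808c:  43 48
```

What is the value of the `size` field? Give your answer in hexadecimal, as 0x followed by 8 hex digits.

`size` follows `count` (2 bytes), so it starts at byte offset 2 and occupies 4 bytes.
Bytes at offsets 2..5: D0 48 6F D8.
Big-endian: lowest address holds the most-significant byte.
The bytes are already most-significant first: 0xD0486FD8.

0xD0486FD8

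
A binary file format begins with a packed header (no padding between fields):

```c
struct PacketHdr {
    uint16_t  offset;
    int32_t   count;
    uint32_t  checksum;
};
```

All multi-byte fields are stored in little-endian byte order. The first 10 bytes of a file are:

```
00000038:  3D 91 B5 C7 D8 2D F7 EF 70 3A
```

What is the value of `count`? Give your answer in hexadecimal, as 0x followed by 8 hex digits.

`count` follows `offset` (2 bytes), so it starts at byte offset 2 and occupies 4 bytes.
Bytes at offsets 2..5: B5 C7 D8 2D.
In little-endian order the low byte comes first in memory.
Reassemble most-significant byte first: 2D D8 C7 B5 → 0x2DD8C7B5.

0x2DD8C7B5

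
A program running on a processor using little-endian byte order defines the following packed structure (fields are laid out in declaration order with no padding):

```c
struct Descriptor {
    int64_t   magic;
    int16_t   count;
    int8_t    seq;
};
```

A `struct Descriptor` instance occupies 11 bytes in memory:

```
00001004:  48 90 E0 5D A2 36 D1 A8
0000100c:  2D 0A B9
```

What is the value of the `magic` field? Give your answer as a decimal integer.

-6282179934217531320

`magic` is the first field, at byte offset 0, occupying 8 bytes.
Bytes at offsets 0..7: 48 90 E0 5D A2 36 D1 A8.
In little-endian order the low byte comes first in memory.
Reassemble most-significant byte first: A8 D1 36 A2 5D E0 90 48 → 0xA8D136A25DE09048.
Top bit is set, so as a signed 64-bit value this is 0xA8D136A25DE09048 − 2^64 = -6282179934217531320.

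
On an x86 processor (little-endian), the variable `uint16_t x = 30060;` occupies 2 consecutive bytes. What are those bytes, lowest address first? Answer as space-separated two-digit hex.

30060 in hexadecimal, padded to 16 bits, is 0x756C.
Split into bytes (most-significant first): 75 6C.
In little-endian order the low byte comes first in memory.
So at ascending addresses the bytes are 6C 75.

6C 75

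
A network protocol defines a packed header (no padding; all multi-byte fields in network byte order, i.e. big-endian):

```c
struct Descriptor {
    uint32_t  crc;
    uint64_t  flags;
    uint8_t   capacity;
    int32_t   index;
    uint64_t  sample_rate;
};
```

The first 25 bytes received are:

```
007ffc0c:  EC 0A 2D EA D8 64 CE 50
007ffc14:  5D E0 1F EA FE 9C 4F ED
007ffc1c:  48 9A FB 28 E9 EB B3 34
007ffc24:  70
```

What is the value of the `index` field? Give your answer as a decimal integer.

`index` follows `crc` (4 B), `flags` (8 B), `capacity` (1 B), so it starts at offset 4 + 8 + 1 = 13 and occupies 4 bytes.
Bytes at offsets 13..16: 9C 4F ED 48.
Big-endian: lowest address holds the most-significant byte.
The bytes are already most-significant first: 0x9C4FED48.
Top bit is set, so as a signed 32-bit value this is 0x9C4FED48 − 2^32 = -1672483512.

-1672483512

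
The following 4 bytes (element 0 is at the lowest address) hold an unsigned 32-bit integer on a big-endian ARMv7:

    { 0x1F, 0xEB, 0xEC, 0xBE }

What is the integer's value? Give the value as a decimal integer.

535555262

In big-endian order the high byte comes first in memory.
The bytes are already most-significant first: 0x1FEBECBE.
0x1FEBECBE = 535555262.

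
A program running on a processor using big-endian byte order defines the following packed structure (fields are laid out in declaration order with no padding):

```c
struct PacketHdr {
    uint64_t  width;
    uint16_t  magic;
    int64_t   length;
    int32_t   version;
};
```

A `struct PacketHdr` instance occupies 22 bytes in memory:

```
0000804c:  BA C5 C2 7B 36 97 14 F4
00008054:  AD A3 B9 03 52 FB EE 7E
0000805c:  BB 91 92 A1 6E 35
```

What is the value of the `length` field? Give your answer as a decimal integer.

`length` follows `width` (8 B), `magic` (2 B), so it starts at offset 8 + 2 = 10 and occupies 8 bytes.
Bytes at offsets 10..17: B9 03 52 FB EE 7E BB 91.
In big-endian order the high byte comes first in memory.
The bytes are already most-significant first: 0xB90352FBEE7EBB91.
Top bit is set, so as a signed 64-bit value this is 0xB90352FBEE7EBB91 − 2^64 = -5115153509771199599.

-5115153509771199599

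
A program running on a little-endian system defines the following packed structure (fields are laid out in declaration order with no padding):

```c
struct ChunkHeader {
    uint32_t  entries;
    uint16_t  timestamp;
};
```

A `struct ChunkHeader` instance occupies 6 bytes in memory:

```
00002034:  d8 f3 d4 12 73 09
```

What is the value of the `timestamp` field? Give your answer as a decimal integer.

`timestamp` follows `entries` (4 bytes), so it starts at byte offset 4 and occupies 2 bytes.
Bytes at offsets 4..5: 73 09.
In little-endian order the low byte comes first in memory.
Reassemble most-significant byte first: 09 73 → 0x0973.
0x0973 = 2419.

2419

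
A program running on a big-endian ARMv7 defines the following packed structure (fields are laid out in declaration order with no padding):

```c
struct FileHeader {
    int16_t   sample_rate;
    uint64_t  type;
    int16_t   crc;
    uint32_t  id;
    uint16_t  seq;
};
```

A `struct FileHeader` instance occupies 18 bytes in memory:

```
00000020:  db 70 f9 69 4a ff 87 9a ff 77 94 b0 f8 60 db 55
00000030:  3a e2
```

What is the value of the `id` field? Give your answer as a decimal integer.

4167097173

`id` follows `sample_rate` (2 B), `type` (8 B), `crc` (2 B), so it starts at offset 2 + 8 + 2 = 12 and occupies 4 bytes.
Bytes at offsets 12..15: F8 60 DB 55.
In big-endian order the high byte comes first in memory.
The bytes are already most-significant first: 0xF860DB55.
0xF860DB55 = 4167097173.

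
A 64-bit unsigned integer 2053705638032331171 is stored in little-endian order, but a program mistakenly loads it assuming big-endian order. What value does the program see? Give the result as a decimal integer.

11768225322044653596

2053705638032331171 in 64-bit hexadecimal is 0x1C803A65942251A3.
Stored little-endian, the bytes at ascending addresses are A3 51 22 94 65 3A 80 1C.
Read back as big-endian, the last byte is least significant, giving 0xA3512294653A801C.
0xA3512294653A801C = 11768225322044653596.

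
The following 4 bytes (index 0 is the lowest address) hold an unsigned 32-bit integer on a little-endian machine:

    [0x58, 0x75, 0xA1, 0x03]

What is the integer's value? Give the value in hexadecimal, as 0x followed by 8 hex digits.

0x03A17558

In little-endian order the low byte comes first in memory.
Reassemble most-significant byte first: 03 A1 75 58 → 0x03A17558.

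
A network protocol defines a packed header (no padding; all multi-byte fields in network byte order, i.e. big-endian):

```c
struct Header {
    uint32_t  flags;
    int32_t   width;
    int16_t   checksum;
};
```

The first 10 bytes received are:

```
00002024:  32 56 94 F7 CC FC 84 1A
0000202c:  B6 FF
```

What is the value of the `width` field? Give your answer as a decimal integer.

`width` follows `flags` (4 bytes), so it starts at byte offset 4 and occupies 4 bytes.
Bytes at offsets 4..7: CC FC 84 1A.
Big-endian: lowest address holds the most-significant byte.
The bytes are already most-significant first: 0xCCFC841A.
Top bit is set, so as a signed 32-bit value this is 0xCCFC841A − 2^32 = -855866342.

-855866342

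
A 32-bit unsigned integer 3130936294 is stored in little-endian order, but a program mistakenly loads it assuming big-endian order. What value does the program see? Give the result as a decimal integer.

3863715514

3130936294 in 32-bit hexadecimal is 0xBA9E4BE6.
Stored little-endian, the bytes at ascending addresses are E6 4B 9E BA.
Read back as big-endian, the last byte is least significant, giving 0xE64B9EBA.
0xE64B9EBA = 3863715514.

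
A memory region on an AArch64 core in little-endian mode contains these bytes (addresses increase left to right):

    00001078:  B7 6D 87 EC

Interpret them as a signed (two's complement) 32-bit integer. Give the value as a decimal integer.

Little-endian stores the least-significant byte at the lowest address.
Reassemble most-significant byte first: EC 87 6D B7 → 0xEC876DB7.
Top bit is set, so as a signed 32-bit value this is 0xEC876DB7 − 2^32 = -326668873.

-326668873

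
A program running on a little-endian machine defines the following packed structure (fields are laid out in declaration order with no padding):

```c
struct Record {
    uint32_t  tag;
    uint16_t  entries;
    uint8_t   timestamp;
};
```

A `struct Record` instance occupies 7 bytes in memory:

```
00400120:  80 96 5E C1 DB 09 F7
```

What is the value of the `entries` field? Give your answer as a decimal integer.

`entries` follows `tag` (4 bytes), so it starts at byte offset 4 and occupies 2 bytes.
Bytes at offsets 4..5: DB 09.
In little-endian order the low byte comes first in memory.
Reassemble most-significant byte first: 09 DB → 0x09DB.
0x09DB = 2523.

2523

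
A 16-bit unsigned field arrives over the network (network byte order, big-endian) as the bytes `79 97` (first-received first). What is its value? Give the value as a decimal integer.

31127

In big-endian order the high byte comes first in memory.
The bytes are already most-significant first: 0x7997.
0x7997 = 31127.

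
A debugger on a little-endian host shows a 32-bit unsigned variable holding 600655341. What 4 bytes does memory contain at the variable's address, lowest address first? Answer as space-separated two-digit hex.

600655341 in hexadecimal, padded to 32 bits, is 0x23CD45ED.
Split into bytes (most-significant first): 23 CD 45 ED.
In little-endian order the low byte comes first in memory.
So at ascending addresses the bytes are ED 45 CD 23.

ED 45 CD 23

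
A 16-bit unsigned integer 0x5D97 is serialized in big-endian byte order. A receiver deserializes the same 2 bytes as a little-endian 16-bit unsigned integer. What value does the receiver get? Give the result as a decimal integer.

38749

Stored big-endian, the bytes at ascending addresses are 5D 97.
Read back as little-endian, the first byte is least significant, giving 0x975D.
0x975D = 38749.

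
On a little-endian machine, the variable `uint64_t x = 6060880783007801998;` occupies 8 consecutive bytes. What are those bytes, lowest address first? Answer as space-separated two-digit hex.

6060880783007801998 in hexadecimal, padded to 64 bits, is 0x541C92F5D12BE28E.
Split into bytes (most-significant first): 54 1C 92 F5 D1 2B E2 8E.
Little-endian stores the least-significant byte at the lowest address.
So at ascending addresses the bytes are 8E E2 2B D1 F5 92 1C 54.

8E E2 2B D1 F5 92 1C 54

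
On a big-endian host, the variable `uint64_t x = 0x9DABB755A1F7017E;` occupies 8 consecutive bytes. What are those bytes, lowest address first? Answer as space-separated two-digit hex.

Split into bytes (most-significant first): 9D AB B7 55 A1 F7 01 7E.
Big-endian: lowest address holds the most-significant byte.
So the memory order matches the most-significant-first order: 9D AB B7 55 A1 F7 01 7E.

9D AB B7 55 A1 F7 01 7E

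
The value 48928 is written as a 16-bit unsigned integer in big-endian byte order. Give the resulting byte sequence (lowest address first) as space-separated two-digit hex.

48928 in hexadecimal, padded to 16 bits, is 0xBF20.
Split into bytes (most-significant first): BF 20.
In big-endian order the high byte comes first in memory.
So the memory order matches the most-significant-first order: BF 20.

BF 20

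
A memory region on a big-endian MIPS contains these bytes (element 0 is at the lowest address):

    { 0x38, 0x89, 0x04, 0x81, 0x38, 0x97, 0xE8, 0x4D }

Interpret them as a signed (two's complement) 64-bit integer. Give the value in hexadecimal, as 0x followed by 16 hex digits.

Big-endian: lowest address holds the most-significant byte.
The bytes are already most-significant first: 0x388904813897E84D.

0x388904813897E84D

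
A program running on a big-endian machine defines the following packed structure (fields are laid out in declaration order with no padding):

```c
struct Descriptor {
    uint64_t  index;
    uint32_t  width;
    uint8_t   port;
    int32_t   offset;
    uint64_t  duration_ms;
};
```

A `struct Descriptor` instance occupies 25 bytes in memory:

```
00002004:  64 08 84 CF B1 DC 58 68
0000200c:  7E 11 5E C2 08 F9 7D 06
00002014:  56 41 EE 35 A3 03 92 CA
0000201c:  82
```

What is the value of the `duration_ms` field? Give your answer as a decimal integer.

4750793631178345090

`duration_ms` follows `index` (8 B), `width` (4 B), `port` (1 B), `offset` (4 B), so it starts at offset 8 + 4 + 1 + 4 = 17 and occupies 8 bytes.
Bytes at offsets 17..24: 41 EE 35 A3 03 92 CA 82.
Big-endian: lowest address holds the most-significant byte.
The bytes are already most-significant first: 0x41EE35A30392CA82.
0x41EE35A30392CA82 = 4750793631178345090.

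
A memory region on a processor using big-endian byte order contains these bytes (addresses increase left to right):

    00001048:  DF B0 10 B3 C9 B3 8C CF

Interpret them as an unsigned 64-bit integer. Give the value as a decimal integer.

16118401430728182991

Big-endian stores the most-significant byte at the lowest address.
The bytes are already most-significant first: 0xDFB010B3C9B38CCF.
0xDFB010B3C9B38CCF = 16118401430728182991.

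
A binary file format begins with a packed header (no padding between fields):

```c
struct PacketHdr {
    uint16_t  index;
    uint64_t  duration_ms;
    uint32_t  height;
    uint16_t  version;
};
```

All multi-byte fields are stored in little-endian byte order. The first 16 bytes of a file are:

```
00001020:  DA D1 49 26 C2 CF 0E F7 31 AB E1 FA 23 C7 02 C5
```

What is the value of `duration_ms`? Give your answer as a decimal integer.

12335912497331709513

`duration_ms` follows `index` (2 bytes), so it starts at byte offset 2 and occupies 8 bytes.
Bytes at offsets 2..9: 49 26 C2 CF 0E F7 31 AB.
In little-endian order the low byte comes first in memory.
Reassemble most-significant byte first: AB 31 F7 0E CF C2 26 49 → 0xAB31F70ECFC22649.
0xAB31F70ECFC22649 = 12335912497331709513.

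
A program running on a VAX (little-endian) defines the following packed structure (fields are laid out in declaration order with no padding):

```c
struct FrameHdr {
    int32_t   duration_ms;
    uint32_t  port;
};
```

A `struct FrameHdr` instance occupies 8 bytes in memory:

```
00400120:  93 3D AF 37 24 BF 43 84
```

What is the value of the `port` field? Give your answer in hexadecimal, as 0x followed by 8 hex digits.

`port` follows `duration_ms` (4 bytes), so it starts at byte offset 4 and occupies 4 bytes.
Bytes at offsets 4..7: 24 BF 43 84.
In little-endian order the low byte comes first in memory.
Reassemble most-significant byte first: 84 43 BF 24 → 0x8443BF24.

0x8443BF24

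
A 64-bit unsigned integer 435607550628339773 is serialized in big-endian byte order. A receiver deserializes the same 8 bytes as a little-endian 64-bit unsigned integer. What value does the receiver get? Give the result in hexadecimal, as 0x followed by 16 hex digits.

0x3D20AE64C2960B06

435607550628339773 in 64-bit hexadecimal is 0x060B96C264AE203D.
Stored big-endian, the bytes at ascending addresses are 06 0B 96 C2 64 AE 20 3D.
Read back as little-endian, the first byte is least significant, giving 0x3D20AE64C2960B06.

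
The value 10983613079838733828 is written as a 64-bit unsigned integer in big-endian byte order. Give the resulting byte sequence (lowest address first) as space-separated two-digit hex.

98 6D A1 E7 06 1F 36 04

10983613079838733828 in hexadecimal, padded to 64 bits, is 0x986DA1E7061F3604.
Split into bytes (most-significant first): 98 6D A1 E7 06 1F 36 04.
Big-endian stores the most-significant byte at the lowest address.
So the memory order matches the most-significant-first order: 98 6D A1 E7 06 1F 36 04.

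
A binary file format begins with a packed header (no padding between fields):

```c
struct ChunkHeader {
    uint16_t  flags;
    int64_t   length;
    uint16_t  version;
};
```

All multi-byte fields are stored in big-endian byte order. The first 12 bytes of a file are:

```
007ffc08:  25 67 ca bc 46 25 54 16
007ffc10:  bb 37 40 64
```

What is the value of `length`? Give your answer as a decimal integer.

-3838115656287995081

`length` follows `flags` (2 bytes), so it starts at byte offset 2 and occupies 8 bytes.
Bytes at offsets 2..9: CA BC 46 25 54 16 BB 37.
In big-endian order the high byte comes first in memory.
The bytes are already most-significant first: 0xCABC46255416BB37.
Top bit is set, so as a signed 64-bit value this is 0xCABC46255416BB37 − 2^64 = -3838115656287995081.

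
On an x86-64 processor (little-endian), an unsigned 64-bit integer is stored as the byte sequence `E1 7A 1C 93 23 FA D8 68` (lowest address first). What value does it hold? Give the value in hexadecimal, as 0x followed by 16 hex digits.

In little-endian order the low byte comes first in memory.
Reassemble most-significant byte first: 68 D8 FA 23 93 1C 7A E1 → 0x68D8FA23931C7AE1.

0x68D8FA23931C7AE1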